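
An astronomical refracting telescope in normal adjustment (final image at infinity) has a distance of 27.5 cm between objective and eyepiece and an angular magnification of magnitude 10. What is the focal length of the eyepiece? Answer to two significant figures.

2.5 cm

In normal adjustment the tube length equals f_obj + f_eye and |M| = f_obj/f_eye.
So f_obj = 10 f_eye and 10 f_eye + f_eye = 27.5 cm, giving f_eye = 27.5/11 = 2.500 cm and f_obj = 25.000 cm.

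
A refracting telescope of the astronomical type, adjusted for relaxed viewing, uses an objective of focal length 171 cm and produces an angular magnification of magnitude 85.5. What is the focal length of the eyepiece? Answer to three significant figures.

|M| = f_obj/f_eye, so f_eye = f_obj/|M| = 171/85.5 = 2.000 cm.

2.00 cm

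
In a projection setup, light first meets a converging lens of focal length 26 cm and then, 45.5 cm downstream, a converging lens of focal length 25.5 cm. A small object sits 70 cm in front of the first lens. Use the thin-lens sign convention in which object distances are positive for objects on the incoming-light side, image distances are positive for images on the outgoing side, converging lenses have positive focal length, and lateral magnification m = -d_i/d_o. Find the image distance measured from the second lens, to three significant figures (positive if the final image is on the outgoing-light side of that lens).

Lens 1: 1/d_i1 = 1/f_1 - 1/d_o1 = 1/26 - 1/70 = 0.02418 cm^-1, so d_i1 = 41.364 cm.
The intermediate image is 41.364 cm to the right of lens 1, so d_o2 = L - d_i1 = 45.5 - 41.364 = 4.136 cm.
Lens 2: 1/d_i2 = 1/f_2 - 1/d_o2 = 1/25.5 - 1/(4.136) = -0.20254 cm^-1, so d_i2 = -4.937 cm.

-4.94 cm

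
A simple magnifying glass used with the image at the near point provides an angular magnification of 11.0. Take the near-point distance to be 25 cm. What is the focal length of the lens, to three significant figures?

2.50 cm

For the image at the near point, M = 1 + D/f.
f = D/(M - 1) = 25/(11.0 - 1) = 2.500 cm.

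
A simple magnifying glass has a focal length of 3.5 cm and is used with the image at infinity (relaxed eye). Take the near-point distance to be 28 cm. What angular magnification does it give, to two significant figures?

M = D/f = 28/3.5 = 8.000.

8.0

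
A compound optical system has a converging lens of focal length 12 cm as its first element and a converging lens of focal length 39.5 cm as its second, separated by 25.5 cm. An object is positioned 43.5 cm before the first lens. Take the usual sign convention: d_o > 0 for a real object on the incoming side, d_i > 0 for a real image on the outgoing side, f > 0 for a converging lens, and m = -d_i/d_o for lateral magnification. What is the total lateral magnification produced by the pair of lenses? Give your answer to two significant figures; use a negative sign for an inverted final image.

-0.49

First lens: d_i1 = 1/(1/12 - 1/43.5) = 16.571 cm.
m_1 = -(16.571)/43.5 = -0.3810.
Object distance for lens 2: d_o2 = 25.5 - 16.571 = 8.929 cm.
Second lens: d_i2 = 1/(1/39.5 - 1/(8.929)) = -11.536 cm.
m_2 = -(-11.536)/(8.929) = 1.2921.
The system's lateral magnification is m_1 m_2 = (-0.3810)(1.2921) = -0.4922.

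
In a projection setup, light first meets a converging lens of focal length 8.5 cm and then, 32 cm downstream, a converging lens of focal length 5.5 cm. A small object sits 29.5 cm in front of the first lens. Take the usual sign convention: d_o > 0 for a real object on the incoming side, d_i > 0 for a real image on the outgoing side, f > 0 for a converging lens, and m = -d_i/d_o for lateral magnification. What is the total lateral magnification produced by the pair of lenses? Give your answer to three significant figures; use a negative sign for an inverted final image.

First lens: d_i1 = 1/(1/8.5 - 1/29.5) = 11.940 cm.
m_1 = -(11.940)/29.5 = -0.4048.
The intermediate image is 11.940 cm to the right of lens 1, so d_o2 = L - d_i1 = 32 - 11.940 = 20.060 cm.
Second lens: d_i2 = 1/(1/5.5 - 1/(20.060)) = 7.578 cm.
m_2 = -(7.578)/(20.060) = -0.3778.
Overall magnification: m = m_1 m_2 = 0.1529.

0.153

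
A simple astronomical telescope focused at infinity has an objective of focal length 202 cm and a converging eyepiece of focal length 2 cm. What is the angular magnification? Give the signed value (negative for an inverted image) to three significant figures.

M = -f_obj/f_eye = -202/(2) = -101.000.

-101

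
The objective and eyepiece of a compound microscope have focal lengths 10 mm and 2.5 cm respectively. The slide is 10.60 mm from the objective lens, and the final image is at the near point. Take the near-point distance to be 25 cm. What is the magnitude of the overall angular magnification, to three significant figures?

183

Convert to cm: f_obj = 10 mm = 1 cm; d_o = 10.60 mm = 1.06 cm.
Objective: 1/d_i = 1/f_obj - 1/d_o = 1/1 - 1/1.06 = 0.05660 cm^-1, so d_i = 17.667 cm.
m_obj = -d_i/d_o = -17.667/1.06 = -16.667.
Eyepiece angular magnification (image at near point): M_eye = 1 + D/f_e = 1 + 25/2.5 = 11.000.
Overall M = m_obj x M_eye = (-16.667)(11.000) = -183.33.
|M| = 183.33.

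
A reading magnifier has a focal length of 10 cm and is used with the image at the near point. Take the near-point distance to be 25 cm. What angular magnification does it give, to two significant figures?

3.5

M = 1 + D/f = 1 + 25/10 = 3.500.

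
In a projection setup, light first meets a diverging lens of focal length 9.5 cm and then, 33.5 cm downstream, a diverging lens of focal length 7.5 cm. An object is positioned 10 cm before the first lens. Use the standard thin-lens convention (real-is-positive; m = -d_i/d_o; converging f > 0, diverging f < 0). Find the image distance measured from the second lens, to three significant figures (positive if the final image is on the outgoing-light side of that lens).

-6.27 cm

Lens 1: 1/d_i1 = 1/f_1 - 1/d_o1 = 1/(-9.5) - 1/10 = -0.20526 cm^-1, so d_i1 = -4.872 cm.
With d_i1 < 0 the first image is virtual and lies on the object side; the object distance for lens 2 is d_o2 = 33.5 - (-4.872) = 38.372 cm.
Lens 2: 1/d_i2 = 1/f_2 - 1/d_o2 = 1/(-7.5) - 1/(38.372) = -0.15939 cm^-1, so d_i2 = -6.274 cm.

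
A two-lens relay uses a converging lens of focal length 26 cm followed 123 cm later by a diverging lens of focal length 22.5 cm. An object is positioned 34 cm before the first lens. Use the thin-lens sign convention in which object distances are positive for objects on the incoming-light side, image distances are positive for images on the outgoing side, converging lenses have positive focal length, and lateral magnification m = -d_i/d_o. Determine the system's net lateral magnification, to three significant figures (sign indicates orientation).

Applying the thin-lens equation to the first lens, 1/26 = 1/34 + 1/d_i1, which gives d_i1 = 110.500 cm.
Its lateral magnification is m_1 = -d_i1/d_o1 = -(110.500)/34 = -3.2500.
Object distance for lens 2: d_o2 = 123 - 110.500 = 12.500 cm.
Applying the thin-lens equation again with f_2 = -22.5 cm and d_o2 = 12.500 cm gives d_i2 = -8.036 cm.
m_2 = -(-8.036)/(12.500) = 0.6429.
Overall magnification: m = m_1 m_2 = -2.0893.

-2.09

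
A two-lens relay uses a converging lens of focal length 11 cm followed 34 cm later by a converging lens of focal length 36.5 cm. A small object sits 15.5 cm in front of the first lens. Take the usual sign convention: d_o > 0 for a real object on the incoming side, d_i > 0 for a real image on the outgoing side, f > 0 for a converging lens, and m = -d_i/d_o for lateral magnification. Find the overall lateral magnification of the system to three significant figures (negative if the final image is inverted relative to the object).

-2.21

Lens 1: 1/d_i1 = 1/f_1 - 1/d_o1 = 1/11 - 1/15.5 = 0.02639 cm^-1, so d_i1 = 37.889 cm.
m_1 = -(37.889)/15.5 = -2.4444.
This image would form 37.889 cm past lens 1, i.e. 3.889 cm beyond lens 2, so it is a virtual object for lens 2: d_o2 = 34 - 37.889 = -3.889 cm.
Lens 2: 1/d_i2 = 1/f_2 - 1/d_o2 = 1/36.5 - 1/(-3.889) = 0.28454 cm^-1, so d_i2 = 3.514 cm.
m_2 = -(3.514)/(-3.889) = 0.9037.
The system's lateral magnification is m_1 m_2 = (-2.4444)(0.9037) = -2.2091.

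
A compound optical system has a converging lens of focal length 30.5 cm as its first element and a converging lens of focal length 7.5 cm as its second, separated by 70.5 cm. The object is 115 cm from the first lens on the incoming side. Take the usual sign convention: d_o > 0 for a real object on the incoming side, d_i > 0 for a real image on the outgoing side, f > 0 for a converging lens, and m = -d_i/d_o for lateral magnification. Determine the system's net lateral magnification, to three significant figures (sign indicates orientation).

Lens 1: 1/d_i1 = 1/f_1 - 1/d_o1 = 1/30.5 - 1/115 = 0.02409 cm^-1, so d_i1 = 41.509 cm.
m_1 = -(41.509)/115 = -0.3609.
The intermediate image is 41.509 cm to the right of lens 1, so d_o2 = L - d_i1 = 70.5 - 41.509 = 28.991 cm.
Lens 2: 1/d_i2 = 1/f_2 - 1/d_o2 = 1/7.5 - 1/(28.991) = 0.09884 cm^-1, so d_i2 = 10.117 cm.
m_2 = -(10.117)/(28.991) = -0.3490.
The system's lateral magnification is m_1 m_2 = (-0.3609)(-0.3490) = 0.1260.

0.126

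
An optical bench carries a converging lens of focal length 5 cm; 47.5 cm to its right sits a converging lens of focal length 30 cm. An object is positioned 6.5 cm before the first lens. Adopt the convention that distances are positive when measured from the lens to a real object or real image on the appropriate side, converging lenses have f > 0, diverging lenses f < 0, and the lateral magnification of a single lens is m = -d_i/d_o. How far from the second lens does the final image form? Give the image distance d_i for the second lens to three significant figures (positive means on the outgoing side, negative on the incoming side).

-186 cm

First lens: d_i1 = 1/(1/5 - 1/6.5) = 21.667 cm.
That image sits 25.833 cm in front of the second lens, so d_o2 = 25.833 cm.
Second lens: d_i2 = 1/(1/30 - 1/(25.833)) = -186.000 cm.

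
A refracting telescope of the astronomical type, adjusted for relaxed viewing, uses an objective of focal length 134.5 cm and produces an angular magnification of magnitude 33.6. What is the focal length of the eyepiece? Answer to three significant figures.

4.00 cm

|M| = f_obj/f_eye, so f_eye = f_obj/|M| = 134.5/33.6 = 4.003 cm.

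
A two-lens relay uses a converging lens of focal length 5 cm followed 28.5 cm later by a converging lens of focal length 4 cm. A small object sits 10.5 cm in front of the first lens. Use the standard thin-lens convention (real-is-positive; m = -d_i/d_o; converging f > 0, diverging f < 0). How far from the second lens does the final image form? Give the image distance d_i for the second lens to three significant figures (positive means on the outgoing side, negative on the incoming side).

5.07 cm

First lens: d_i1 = 1/(1/5 - 1/10.5) = 9.545 cm.
The intermediate image is 9.545 cm to the right of lens 1, so d_o2 = L - d_i1 = 28.5 - 9.545 = 18.955 cm.
Second lens: d_i2 = 1/(1/4 - 1/(18.955)) = 5.070 cm.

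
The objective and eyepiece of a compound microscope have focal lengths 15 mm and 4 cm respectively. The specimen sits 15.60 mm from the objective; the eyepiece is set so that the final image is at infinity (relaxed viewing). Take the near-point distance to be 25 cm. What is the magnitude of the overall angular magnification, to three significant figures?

156

Convert to cm: f_obj = 15 mm = 1.5 cm; d_o = 15.60 mm = 1.56 cm.
Objective: 1/d_i = 1/f_obj - 1/d_o = 1/1.5 - 1/1.56 = 0.02564 cm^-1, so d_i = 39.000 cm.
m_obj = -d_i/d_o = -39.000/1.56 = -25.000.
Eyepiece angular magnification (image at infinity): M_eye = D/f_e = 25/4 = 6.250.
Overall M = m_obj x M_eye = (-25.000)(6.250) = -156.25.
|M| = 156.25.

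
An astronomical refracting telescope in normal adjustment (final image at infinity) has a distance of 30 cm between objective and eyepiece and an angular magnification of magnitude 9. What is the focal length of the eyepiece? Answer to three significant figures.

In normal adjustment the tube length equals f_obj + f_eye and |M| = f_obj/f_eye.
So f_obj = 9 f_eye and 9 f_eye + f_eye = 30 cm, giving f_eye = 30/10 = 3.000 cm and f_obj = 27.000 cm.

3.00 cm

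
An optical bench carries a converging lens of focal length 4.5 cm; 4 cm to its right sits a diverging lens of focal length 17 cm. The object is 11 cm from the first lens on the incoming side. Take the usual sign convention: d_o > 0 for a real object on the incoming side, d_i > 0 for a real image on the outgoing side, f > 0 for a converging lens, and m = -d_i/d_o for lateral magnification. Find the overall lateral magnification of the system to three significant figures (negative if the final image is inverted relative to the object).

-0.879

Lens 1: 1/d_i1 = 1/f_1 - 1/d_o1 = 1/4.5 - 1/11 = 0.13131 cm^-1, so d_i1 = 7.615 cm.
m_1 = -(7.615)/11 = -0.6923.
This image would form 7.615 cm past lens 1, i.e. 3.615 cm beyond lens 2, so it is a virtual object for lens 2: d_o2 = 4 - 7.615 = -3.615 cm.
Lens 2: 1/d_i2 = 1/f_2 - 1/d_o2 = 1/(-17) - 1/(-3.615) = 0.21777 cm^-1, so d_i2 = 4.592 cm.
m_2 = -(4.592)/(-3.615) = 1.2701.
Overall magnification: m = m_1 m_2 = -0.8793.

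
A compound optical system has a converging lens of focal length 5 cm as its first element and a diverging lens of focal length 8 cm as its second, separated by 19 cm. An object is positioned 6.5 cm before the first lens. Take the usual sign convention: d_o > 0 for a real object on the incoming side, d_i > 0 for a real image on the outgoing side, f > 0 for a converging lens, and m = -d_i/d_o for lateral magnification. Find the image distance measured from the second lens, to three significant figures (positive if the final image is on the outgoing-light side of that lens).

4.00 cm

Applying the thin-lens equation to the first lens, 1/5 = 1/6.5 + 1/d_i1, which gives d_i1 = 21.667 cm.
Since 21.667 cm > 19 cm, the first image lies past the second lens and serves as a virtual object: d_o2 = L - d_i1 = -2.667 cm.
Applying the thin-lens equation again with f_2 = -8 cm and d_o2 = -2.667 cm gives d_i2 = 4.000 cm.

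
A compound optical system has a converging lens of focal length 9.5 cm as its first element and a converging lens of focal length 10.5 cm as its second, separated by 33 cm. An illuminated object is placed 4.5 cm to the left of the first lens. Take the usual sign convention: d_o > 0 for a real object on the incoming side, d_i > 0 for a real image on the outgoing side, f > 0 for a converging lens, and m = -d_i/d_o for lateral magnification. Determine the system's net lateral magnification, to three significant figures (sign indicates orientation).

-0.643

Applying the thin-lens equation to the first lens, 1/9.5 = 1/4.5 + 1/d_i1, which gives d_i1 = -8.550 cm.
Its lateral magnification is m_1 = -d_i1/d_o1 = -(-8.550)/4.5 = 1.9000.
With d_i1 < 0 the first image is virtual and lies on the object side; the object distance for lens 2 is d_o2 = 33 - (-8.550) = 41.550 cm.
Applying the thin-lens equation again with f_2 = 10.5 cm and d_o2 = 41.550 cm gives d_i2 = 14.051 cm.
m_2 = -(14.051)/(41.550) = -0.3382.
Overall magnification: m = m_1 m_2 = -0.6425.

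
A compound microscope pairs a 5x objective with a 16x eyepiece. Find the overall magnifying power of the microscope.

80

The overall magnification of a compound microscope is the product of the objective and eyepiece magnifications:
M = M_obj x M_eye = 5 x 16 = 80.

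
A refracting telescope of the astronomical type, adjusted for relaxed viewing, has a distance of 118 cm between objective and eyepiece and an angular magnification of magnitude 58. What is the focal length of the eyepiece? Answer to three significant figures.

2.00 cm

In normal adjustment the tube length equals f_obj + f_eye and |M| = f_obj/f_eye.
So f_obj = 58 f_eye and 58 f_eye + f_eye = 118 cm, giving f_eye = 118/59 = 2.000 cm and f_obj = 116.000 cm.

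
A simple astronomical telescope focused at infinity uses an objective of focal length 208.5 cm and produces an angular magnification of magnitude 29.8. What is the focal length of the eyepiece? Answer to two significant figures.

7.0 cm

|M| = f_obj/f_eye, so f_eye = f_obj/|M| = 208.5/29.8 = 6.997 cm.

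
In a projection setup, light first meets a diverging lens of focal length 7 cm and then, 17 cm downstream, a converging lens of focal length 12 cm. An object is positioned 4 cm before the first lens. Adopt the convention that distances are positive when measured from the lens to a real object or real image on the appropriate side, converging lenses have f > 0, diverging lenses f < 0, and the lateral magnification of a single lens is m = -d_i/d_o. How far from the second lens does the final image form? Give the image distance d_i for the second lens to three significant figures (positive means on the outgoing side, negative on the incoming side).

31.1 cm

Lens 1: 1/d_i1 = 1/f_1 - 1/d_o1 = 1/(-7) - 1/4 = -0.39286 cm^-1, so d_i1 = -2.545 cm.
With d_i1 < 0 the first image is virtual and lies on the object side; the object distance for lens 2 is d_o2 = 17 - (-2.545) = 19.545 cm.
Lens 2: 1/d_i2 = 1/f_2 - 1/d_o2 = 1/12 - 1/(19.545) = 0.03217 cm^-1, so d_i2 = 31.084 cm.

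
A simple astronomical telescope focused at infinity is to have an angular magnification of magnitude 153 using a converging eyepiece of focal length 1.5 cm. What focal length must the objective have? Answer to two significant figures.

230 cm

|M| = f_obj/|f_eye|, so f_obj = |M| x |f_eye| = 153.0 x 1.5 = 229.500 cm.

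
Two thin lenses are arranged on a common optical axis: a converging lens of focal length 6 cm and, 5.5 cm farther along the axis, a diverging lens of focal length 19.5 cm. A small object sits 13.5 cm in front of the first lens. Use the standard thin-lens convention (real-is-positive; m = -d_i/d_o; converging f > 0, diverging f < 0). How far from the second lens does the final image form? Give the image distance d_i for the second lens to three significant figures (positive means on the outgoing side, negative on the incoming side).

7.28 cm

Applying the thin-lens equation to the first lens, 1/6 = 1/13.5 + 1/d_i1, which gives d_i1 = 10.800 cm.
This image would form 10.800 cm past lens 1, i.e. 5.300 cm beyond lens 2, so it is a virtual object for lens 2: d_o2 = 5.5 - 10.800 = -5.300 cm.
Applying the thin-lens equation again with f_2 = -19.5 cm and d_o2 = -5.300 cm gives d_i2 = 7.278 cm.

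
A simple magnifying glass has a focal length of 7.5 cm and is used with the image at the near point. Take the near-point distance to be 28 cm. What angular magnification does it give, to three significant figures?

4.73

M = 1 + D/f = 1 + 28/7.5 = 4.733.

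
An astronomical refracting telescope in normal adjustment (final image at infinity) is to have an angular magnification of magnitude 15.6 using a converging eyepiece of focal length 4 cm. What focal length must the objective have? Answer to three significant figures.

62.4 cm

|M| = f_obj/|f_eye|, so f_obj = |M| x |f_eye| = 15.6 x 4 = 62.400 cm.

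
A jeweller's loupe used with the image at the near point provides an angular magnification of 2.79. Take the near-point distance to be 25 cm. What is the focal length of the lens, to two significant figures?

14 cm

For the image at the near point, M = 1 + D/f.
f = D/(M - 1) = 25/(2.79 - 1) = 13.966 cm.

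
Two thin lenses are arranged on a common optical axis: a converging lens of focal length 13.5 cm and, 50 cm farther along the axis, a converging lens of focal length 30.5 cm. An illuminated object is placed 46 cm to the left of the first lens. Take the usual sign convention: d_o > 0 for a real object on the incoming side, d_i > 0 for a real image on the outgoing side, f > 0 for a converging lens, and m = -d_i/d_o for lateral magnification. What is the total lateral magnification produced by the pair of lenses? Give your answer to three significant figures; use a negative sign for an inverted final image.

32.3

First lens: d_i1 = 1/(1/13.5 - 1/46) = 19.108 cm.
m_1 = -(19.108)/46 = -0.4154.
Object distance for lens 2: d_o2 = 50 - 19.108 = 30.892 cm.
Second lens: d_i2 = 1/(1/30.5 - 1/(30.892)) = 2401.725 cm.
m_2 = -(2401.725)/(30.892) = -77.7451.
Total m = m_1 x m_2 = (-0.4154)(-77.7451) = 32.2941.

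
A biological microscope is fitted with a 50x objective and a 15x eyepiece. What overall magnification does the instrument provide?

750

The overall magnification of a compound microscope is the product of the objective and eyepiece magnifications:
M = M_obj x M_eye = 50 x 15 = 750.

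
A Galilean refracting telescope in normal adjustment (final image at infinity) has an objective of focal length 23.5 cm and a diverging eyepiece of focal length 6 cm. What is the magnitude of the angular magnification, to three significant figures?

|M| = f_obj/|f_eye| = 23.5/6 = 3.917.

3.92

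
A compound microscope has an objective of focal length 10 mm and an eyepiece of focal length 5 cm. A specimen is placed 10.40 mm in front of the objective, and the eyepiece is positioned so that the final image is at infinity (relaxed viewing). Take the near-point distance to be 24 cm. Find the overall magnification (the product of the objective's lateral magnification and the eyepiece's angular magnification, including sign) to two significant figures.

-120

Convert to cm: f_obj = 10 mm = 1 cm; d_o = 10.40 mm = 1.04 cm.
Objective: 1/d_i = 1/f_obj - 1/d_o = 1/1 - 1/1.04 = 0.03846 cm^-1, so d_i = 26.000 cm.
m_obj = -d_i/d_o = -26.000/1.04 = -25.000.
Eyepiece angular magnification (image at infinity): M_eye = D/f_e = 24/5 = 4.800.
Overall M = m_obj x M_eye = (-25.000)(4.800) = -120.00.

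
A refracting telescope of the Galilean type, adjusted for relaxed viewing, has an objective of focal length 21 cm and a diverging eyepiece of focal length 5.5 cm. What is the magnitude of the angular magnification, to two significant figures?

3.8

|M| = f_obj/|f_eye| = 21/5.5 = 3.818.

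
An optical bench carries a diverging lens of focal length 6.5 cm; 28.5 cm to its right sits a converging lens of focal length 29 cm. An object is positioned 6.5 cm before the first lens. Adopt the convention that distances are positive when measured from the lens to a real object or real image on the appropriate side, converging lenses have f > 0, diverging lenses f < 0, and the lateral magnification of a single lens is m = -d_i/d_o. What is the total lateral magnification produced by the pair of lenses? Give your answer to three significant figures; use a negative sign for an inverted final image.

-5.27

Lens 1: 1/d_i1 = 1/f_1 - 1/d_o1 = 1/(-6.5) - 1/6.5 = -0.30769 cm^-1, so d_i1 = -3.250 cm.
m_1 = -(-3.250)/6.5 = 0.5000.
With d_i1 < 0 the first image is virtual and lies on the object side; the object distance for lens 2 is d_o2 = 28.5 - (-3.250) = 31.750 cm.
Lens 2: 1/d_i2 = 1/f_2 - 1/d_o2 = 1/29 - 1/(31.750) = 0.00299 cm^-1, so d_i2 = 334.818 cm.
m_2 = -(334.818)/(31.750) = -10.5455.
Total m = m_1 x m_2 = (0.5000)(-10.5455) = -5.2727.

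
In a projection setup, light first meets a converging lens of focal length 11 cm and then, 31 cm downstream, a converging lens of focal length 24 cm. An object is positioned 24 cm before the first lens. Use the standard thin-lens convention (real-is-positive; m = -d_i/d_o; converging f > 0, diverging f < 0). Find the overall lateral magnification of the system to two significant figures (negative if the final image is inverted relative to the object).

-1.5

Applying the thin-lens equation to the first lens, 1/11 = 1/24 + 1/d_i1, which gives d_i1 = 20.308 cm.
Its lateral magnification is m_1 = -d_i1/d_o1 = -(20.308)/24 = -0.8462.
Object distance for lens 2: d_o2 = 31 - 20.308 = 10.692 cm.
Applying the thin-lens equation again with f_2 = 24 cm and d_o2 = 10.692 cm gives d_i2 = -19.283 cm.
m_2 = -(-19.283)/(10.692) = 1.8035.
The system's lateral magnification is m_1 m_2 = (-0.8462)(1.8035) = -1.5260.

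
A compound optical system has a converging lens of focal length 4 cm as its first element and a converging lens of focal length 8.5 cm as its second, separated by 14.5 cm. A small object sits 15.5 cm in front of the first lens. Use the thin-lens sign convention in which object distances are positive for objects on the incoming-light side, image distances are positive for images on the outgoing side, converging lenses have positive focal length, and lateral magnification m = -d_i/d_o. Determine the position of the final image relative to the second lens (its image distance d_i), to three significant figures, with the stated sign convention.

First lens: d_i1 = 1/(1/4 - 1/15.5) = 5.391 cm.
Object distance for lens 2: d_o2 = 14.5 - 5.391 = 9.109 cm.
Second lens: d_i2 = 1/(1/8.5 - 1/(9.109)) = 127.196 cm.

127 cm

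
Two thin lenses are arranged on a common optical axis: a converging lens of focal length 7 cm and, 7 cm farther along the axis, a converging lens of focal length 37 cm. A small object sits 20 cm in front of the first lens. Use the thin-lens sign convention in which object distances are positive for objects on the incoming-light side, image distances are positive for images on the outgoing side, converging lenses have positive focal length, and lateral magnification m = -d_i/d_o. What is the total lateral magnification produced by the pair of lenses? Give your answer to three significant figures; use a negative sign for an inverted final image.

-0.489

Applying the thin-lens equation to the first lens, 1/7 = 1/20 + 1/d_i1, which gives d_i1 = 10.769 cm.
Its lateral magnification is m_1 = -d_i1/d_o1 = -(10.769)/20 = -0.5385.
Since 10.769 cm > 7 cm, the first image lies past the second lens and serves as a virtual object: d_o2 = L - d_i1 = -3.769 cm.
Applying the thin-lens equation again with f_2 = 37 cm and d_o2 = -3.769 cm gives d_i2 = 3.421 cm.
m_2 = -(3.421)/(-3.769) = 0.9075.
Overall magnification: m = m_1 m_2 = -0.4887.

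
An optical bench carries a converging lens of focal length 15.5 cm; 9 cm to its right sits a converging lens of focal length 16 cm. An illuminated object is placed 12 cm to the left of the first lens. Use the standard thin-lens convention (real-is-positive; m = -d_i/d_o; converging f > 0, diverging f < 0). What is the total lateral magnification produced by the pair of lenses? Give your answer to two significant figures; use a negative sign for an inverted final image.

Lens 1: 1/d_i1 = 1/f_1 - 1/d_o1 = 1/15.5 - 1/12 = -0.01882 cm^-1, so d_i1 = -53.143 cm.
m_1 = -(-53.143)/12 = 4.4286.
The intermediate image is virtual, 53.143 cm to the left of lens 1, so d_o2 = L - d_i1 = 9 - (-53.143) = 62.143 cm.
Lens 2: 1/d_i2 = 1/f_2 - 1/d_o2 = 1/16 - 1/(62.143) = 0.04641 cm^-1, so d_i2 = 21.548 cm.
m_2 = -(21.548)/(62.143) = -0.3467.
Total m = m_1 x m_2 = (4.4286)(-0.3467) = -1.5356.

-1.5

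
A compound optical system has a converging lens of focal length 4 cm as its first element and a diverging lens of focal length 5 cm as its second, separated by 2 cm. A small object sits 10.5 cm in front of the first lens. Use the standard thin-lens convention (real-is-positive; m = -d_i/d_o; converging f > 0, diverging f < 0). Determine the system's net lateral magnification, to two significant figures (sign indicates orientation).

-5.7

First lens: d_i1 = 1/(1/4 - 1/10.5) = 6.462 cm.
m_1 = -(6.462)/10.5 = -0.6154.
This image would form 6.462 cm past lens 1, i.e. 4.462 cm beyond lens 2, so it is a virtual object for lens 2: d_o2 = 2 - 6.462 = -4.462 cm.
Second lens: d_i2 = 1/(1/(-5) - 1/(-4.462)) = 41.429 cm.
m_2 = -(41.429)/(-4.462) = 9.2857.
Total m = m_1 x m_2 = (-0.6154)(9.2857) = -5.7143.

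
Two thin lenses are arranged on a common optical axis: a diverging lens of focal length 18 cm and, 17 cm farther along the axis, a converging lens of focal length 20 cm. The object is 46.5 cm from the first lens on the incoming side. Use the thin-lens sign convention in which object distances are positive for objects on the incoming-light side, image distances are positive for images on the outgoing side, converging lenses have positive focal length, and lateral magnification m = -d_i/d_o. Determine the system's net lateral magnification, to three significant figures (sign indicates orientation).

-0.559

Applying the thin-lens equation to the first lens, 1/(-18) = 1/46.5 + 1/d_i1, which gives d_i1 = -12.977 cm.
Its lateral magnification is m_1 = -d_i1/d_o1 = -(-12.977)/46.5 = 0.2791.
The intermediate image is virtual, 12.977 cm to the left of lens 1, so d_o2 = L - d_i1 = 17 - (-12.977) = 29.977 cm.
Applying the thin-lens equation again with f_2 = 20 cm and d_o2 = 29.977 cm gives d_i2 = 60.093 cm.
m_2 = -(60.093)/(29.977) = -2.0047.
The system's lateral magnification is m_1 m_2 = (0.2791)(-2.0047) = -0.5594.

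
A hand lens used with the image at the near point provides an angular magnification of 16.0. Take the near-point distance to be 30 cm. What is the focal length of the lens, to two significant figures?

For the image at the near point, M = 1 + D/f.
f = D/(M - 1) = 30/(16.0 - 1) = 2.000 cm.

2.0 cm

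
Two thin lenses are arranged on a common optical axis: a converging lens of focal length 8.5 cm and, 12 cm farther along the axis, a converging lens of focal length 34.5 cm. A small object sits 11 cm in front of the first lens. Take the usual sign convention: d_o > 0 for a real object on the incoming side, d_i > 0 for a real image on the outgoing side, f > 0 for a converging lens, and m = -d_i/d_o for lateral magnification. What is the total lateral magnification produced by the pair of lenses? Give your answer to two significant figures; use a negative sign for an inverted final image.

Lens 1: 1/d_i1 = 1/f_1 - 1/d_o1 = 1/8.5 - 1/11 = 0.02674 cm^-1, so d_i1 = 37.400 cm.
m_1 = -(37.400)/11 = -3.4000.
Since 37.400 cm > 12 cm, the first image lies past the second lens and serves as a virtual object: d_o2 = L - d_i1 = -25.400 cm.
Lens 2: 1/d_i2 = 1/f_2 - 1/d_o2 = 1/34.5 - 1/(-25.400) = 0.06836 cm^-1, so d_i2 = 14.629 cm.
m_2 = -(14.629)/(-25.400) = 0.5760.
Overall magnification: m = m_1 m_2 = -1.9583.

-2.0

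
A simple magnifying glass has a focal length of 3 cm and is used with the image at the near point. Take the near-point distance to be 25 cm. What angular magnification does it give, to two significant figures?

M = 1 + D/f = 1 + 25/3 = 9.333.

9.3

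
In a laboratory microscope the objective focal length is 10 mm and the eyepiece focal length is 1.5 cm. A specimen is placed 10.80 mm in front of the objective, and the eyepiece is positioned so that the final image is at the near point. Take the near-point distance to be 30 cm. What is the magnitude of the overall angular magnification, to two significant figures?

260

Convert to cm: f_obj = 10 mm = 1 cm; d_o = 10.80 mm = 1.08 cm.
Objective: 1/d_i = 1/f_obj - 1/d_o = 1/1 - 1/1.08 = 0.07407 cm^-1, so d_i = 13.500 cm.
m_obj = -d_i/d_o = -13.500/1.08 = -12.500.
Eyepiece angular magnification (image at near point): M_eye = 1 + D/f_e = 1 + 30/1.5 = 21.000.
Overall M = m_obj x M_eye = (-12.500)(21.000) = -262.50.
|M| = 262.50.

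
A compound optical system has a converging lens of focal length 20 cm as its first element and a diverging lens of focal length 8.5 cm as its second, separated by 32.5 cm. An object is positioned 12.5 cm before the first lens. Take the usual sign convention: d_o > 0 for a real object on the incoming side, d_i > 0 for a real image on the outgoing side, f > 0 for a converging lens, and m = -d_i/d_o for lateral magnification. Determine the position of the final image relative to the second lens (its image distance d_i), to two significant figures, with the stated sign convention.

-7.5 cm

Applying the thin-lens equation to the first lens, 1/20 = 1/12.5 + 1/d_i1, which gives d_i1 = -33.333 cm.
The intermediate image is virtual, 33.333 cm to the left of lens 1, so d_o2 = L - d_i1 = 32.5 - (-33.333) = 65.833 cm.
Applying the thin-lens equation again with f_2 = -8.5 cm and d_o2 = 65.833 cm gives d_i2 = -7.528 cm.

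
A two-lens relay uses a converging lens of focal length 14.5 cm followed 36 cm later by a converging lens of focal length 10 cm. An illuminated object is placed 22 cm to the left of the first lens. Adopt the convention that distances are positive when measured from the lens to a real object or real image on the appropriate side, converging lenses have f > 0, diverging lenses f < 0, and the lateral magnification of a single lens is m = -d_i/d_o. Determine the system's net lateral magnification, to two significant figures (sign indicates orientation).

Applying the thin-lens equation to the first lens, 1/14.5 = 1/22 + 1/d_i1, which gives d_i1 = 42.533 cm.
Its lateral magnification is m_1 = -d_i1/d_o1 = -(42.533)/22 = -1.9333.
This image would form 42.533 cm past lens 1, i.e. 6.533 cm beyond lens 2, so it is a virtual object for lens 2: d_o2 = 36 - 42.533 = -6.533 cm.
Applying the thin-lens equation again with f_2 = 10 cm and d_o2 = -6.533 cm gives d_i2 = 3.952 cm.
m_2 = -(3.952)/(-6.533) = 0.6048.
Total m = m_1 x m_2 = (-1.9333)(0.6048) = -1.1694.

-1.2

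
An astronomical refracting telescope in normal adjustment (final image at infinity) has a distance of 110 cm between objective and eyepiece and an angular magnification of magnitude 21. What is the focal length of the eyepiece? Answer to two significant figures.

5.0 cm

In normal adjustment the tube length equals f_obj + f_eye and |M| = f_obj/f_eye.
So f_obj = 21 f_eye and 21 f_eye + f_eye = 110 cm, giving f_eye = 110/22 = 5.000 cm and f_obj = 105.000 cm.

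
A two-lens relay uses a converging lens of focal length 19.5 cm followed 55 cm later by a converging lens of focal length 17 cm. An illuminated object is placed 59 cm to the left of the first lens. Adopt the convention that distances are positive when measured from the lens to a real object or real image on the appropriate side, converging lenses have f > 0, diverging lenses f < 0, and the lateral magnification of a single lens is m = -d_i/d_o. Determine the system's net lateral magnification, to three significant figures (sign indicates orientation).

Applying the thin-lens equation to the first lens, 1/19.5 = 1/59 + 1/d_i1, which gives d_i1 = 29.127 cm.
Its lateral magnification is m_1 = -d_i1/d_o1 = -(29.127)/59 = -0.4937.
Object distance for lens 2: d_o2 = 55 - 29.127 = 25.873 cm.
Applying the thin-lens equation again with f_2 = 17 cm and d_o2 = 25.873 cm gives d_i2 = 49.569 cm.
m_2 = -(49.569)/(25.873) = -1.9158.
The system's lateral magnification is m_1 m_2 = (-0.4937)(-1.9158) = 0.9458.

0.946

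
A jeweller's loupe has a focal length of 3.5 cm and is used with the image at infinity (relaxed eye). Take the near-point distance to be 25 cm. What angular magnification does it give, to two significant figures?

M = D/f = 25/3.5 = 7.143.

7.1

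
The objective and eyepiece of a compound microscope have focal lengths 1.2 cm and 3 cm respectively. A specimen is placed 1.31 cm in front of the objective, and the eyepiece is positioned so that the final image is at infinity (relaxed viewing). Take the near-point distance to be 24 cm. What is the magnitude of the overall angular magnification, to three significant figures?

87.3

Objective: 1/d_i = 1/f_obj - 1/d_o = 1/1.2 - 1/1.31 = 0.06997 cm^-1, so d_i = 14.291 cm.
m_obj = -d_i/d_o = -14.291/1.31 = -10.909.
Eyepiece angular magnification (image at infinity): M_eye = D/f_e = 24/3 = 8.000.
Overall M = m_obj x M_eye = (-10.909)(8.000) = -87.27.
|M| = 87.27.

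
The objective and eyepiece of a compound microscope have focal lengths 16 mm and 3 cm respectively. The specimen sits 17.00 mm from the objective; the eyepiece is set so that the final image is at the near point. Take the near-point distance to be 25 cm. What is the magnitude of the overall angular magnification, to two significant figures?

150

Convert to cm: f_obj = 16 mm = 1.6 cm; d_o = 17.00 mm = 1.70 cm.
Objective: 1/d_i = 1/f_obj - 1/d_o = 1/1.6 - 1/1.70 = 0.03676 cm^-1, so d_i = 27.200 cm.
m_obj = -d_i/d_o = -27.200/1.70 = -16.000.
Eyepiece angular magnification (image at near point): M_eye = 1 + D/f_e = 1 + 25/3 = 9.333.
Overall M = m_obj x M_eye = (-16.000)(9.333) = -149.33.
|M| = 149.33.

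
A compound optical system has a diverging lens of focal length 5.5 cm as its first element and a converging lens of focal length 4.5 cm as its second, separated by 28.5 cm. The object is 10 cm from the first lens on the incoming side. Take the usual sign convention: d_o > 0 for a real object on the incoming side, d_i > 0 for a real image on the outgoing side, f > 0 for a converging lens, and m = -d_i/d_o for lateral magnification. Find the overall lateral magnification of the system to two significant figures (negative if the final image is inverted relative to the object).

Lens 1: 1/d_i1 = 1/f_1 - 1/d_o1 = 1/(-5.5) - 1/10 = -0.28182 cm^-1, so d_i1 = -3.548 cm.
m_1 = -(-3.548)/10 = 0.3548.
With d_i1 < 0 the first image is virtual and lies on the object side; the object distance for lens 2 is d_o2 = 28.5 - (-3.548) = 32.048 cm.
Lens 2: 1/d_i2 = 1/f_2 - 1/d_o2 = 1/4.5 - 1/(32.048) = 0.19102 cm^-1, so d_i2 = 5.235 cm.
m_2 = -(5.235)/(32.048) = -0.1633.
Overall magnification: m = m_1 m_2 = -0.0580.

-0.058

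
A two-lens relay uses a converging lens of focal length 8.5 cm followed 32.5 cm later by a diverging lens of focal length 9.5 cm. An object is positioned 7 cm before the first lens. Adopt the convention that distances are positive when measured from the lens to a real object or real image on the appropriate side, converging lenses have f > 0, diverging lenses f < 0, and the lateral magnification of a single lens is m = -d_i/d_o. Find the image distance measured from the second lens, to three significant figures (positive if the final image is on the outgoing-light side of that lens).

Applying the thin-lens equation to the first lens, 1/8.5 = 1/7 + 1/d_i1, which gives d_i1 = -39.667 cm.
The intermediate image is virtual, 39.667 cm to the left of lens 1, so d_o2 = L - d_i1 = 32.5 - (-39.667) = 72.167 cm.
Applying the thin-lens equation again with f_2 = -9.5 cm and d_o2 = 72.167 cm gives d_i2 = -8.395 cm.

-8.39 cm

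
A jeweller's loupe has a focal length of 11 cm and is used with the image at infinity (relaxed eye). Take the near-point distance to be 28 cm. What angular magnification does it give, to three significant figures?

2.55

M = D/f = 28/11 = 2.545.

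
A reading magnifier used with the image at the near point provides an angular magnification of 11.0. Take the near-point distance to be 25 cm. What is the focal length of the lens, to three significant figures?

2.50 cm

For the image at the near point, M = 1 + D/f.
f = D/(M - 1) = 25/(11.0 - 1) = 2.500 cm.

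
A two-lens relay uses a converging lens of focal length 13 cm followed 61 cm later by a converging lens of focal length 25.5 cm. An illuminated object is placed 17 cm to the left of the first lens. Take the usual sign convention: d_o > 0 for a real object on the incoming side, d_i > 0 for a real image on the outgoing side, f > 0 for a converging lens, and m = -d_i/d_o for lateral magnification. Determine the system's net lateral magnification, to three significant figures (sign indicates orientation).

First lens: d_i1 = 1/(1/13 - 1/17) = 55.250 cm.
m_1 = -(55.250)/17 = -3.2500.
That image sits 5.750 cm in front of the second lens, so d_o2 = 5.750 cm.
Second lens: d_i2 = 1/(1/25.5 - 1/(5.750)) = -7.424 cm.
m_2 = -(-7.424)/(5.750) = 1.2911.
Total m = m_1 x m_2 = (-3.2500)(1.2911) = -4.1962.

-4.20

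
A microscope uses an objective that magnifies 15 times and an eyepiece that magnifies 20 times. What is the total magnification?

The overall magnification of a compound microscope is the product of the objective and eyepiece magnifications:
M = M_obj x M_eye = 15 x 20 = 300.

300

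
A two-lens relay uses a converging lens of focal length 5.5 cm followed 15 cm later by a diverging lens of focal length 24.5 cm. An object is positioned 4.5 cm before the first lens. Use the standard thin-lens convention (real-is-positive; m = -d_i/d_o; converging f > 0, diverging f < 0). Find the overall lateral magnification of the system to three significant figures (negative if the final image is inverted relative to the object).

First lens: d_i1 = 1/(1/5.5 - 1/4.5) = -24.750 cm.
m_1 = -(-24.750)/4.5 = 5.5000.
The intermediate image is virtual, 24.750 cm to the left of lens 1, so d_o2 = L - d_i1 = 15 - (-24.750) = 39.750 cm.
Second lens: d_i2 = 1/(1/(-24.5) - 1/(39.750)) = -15.158 cm.
m_2 = -(-15.158)/(39.750) = 0.3813.
Overall magnification: m = m_1 m_2 = 2.0973.

2.10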